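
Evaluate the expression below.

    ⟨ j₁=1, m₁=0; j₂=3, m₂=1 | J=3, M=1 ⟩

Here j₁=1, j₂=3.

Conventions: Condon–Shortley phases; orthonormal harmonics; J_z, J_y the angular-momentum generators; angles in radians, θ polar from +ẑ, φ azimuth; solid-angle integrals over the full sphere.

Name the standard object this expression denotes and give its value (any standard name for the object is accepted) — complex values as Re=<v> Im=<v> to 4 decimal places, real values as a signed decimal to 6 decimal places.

Clebsch–Gordan coefficient, −√(1/12) ≈ -0.288675

This is a Clebsch–Gordan (vector-coupling) coefficient.
√[7·1!1!5!/8! · 1!1!4!2!4!2!] = √(48)
  +(−1)^0/∏(0,1,1,4,0,1)! = 1/24  (running 1/24)
  +(−1)^1/∏(1,0,0,3,1,2)! = -1/12  (running -1/24)
⟨..|..⟩ = √(48)·(-1/24) = -0.288675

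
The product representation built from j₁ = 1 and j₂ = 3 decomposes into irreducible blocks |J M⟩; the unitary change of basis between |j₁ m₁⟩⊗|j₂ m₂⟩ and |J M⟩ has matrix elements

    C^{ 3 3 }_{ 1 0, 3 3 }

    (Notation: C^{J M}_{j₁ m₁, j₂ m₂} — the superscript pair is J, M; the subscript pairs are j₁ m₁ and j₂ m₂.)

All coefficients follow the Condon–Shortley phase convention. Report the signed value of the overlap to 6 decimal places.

triangle: 1!·1!·5!/8! = 120/40320
(j±m)!: 1!·1!·6!·0!·6!·0! = 518400
prefactor² = (2J+1)·Δ·N² = 10800
  k=1: −1/(1!·0!·0!·5!·1!·0!) = -1/120
Σ = -1/120  ⇒  CG² = 10800·(-1/120)² = 3/4
CG = −√(3/4) = -0.866025

−√(3/4) = -0.866025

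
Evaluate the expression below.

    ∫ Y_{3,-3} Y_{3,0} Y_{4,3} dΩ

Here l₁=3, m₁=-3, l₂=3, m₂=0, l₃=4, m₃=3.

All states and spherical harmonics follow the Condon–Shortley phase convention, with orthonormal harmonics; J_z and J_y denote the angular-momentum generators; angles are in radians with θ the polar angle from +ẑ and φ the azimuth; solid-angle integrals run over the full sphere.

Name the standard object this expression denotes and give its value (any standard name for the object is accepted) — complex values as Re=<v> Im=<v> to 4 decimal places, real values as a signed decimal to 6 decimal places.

This is a Gaunt coefficient — the integral of a triple product of spherical harmonics over the sphere.
Rules hold: Σm=0, L=10 even, 0≤4≤6.
N = 7·7·9 = 441
Δ = 2!·4!·4!/11! = 1/34650
Racah Σ t=0..2: t=0:+1/72 t=1:−1/16 t=2:+1/72 = -5/144
⇒ 3j(3 3 4; 0 0 0)² = 2/77, sgn -1
Racah Σ t=2..2: t=2:+1/288 = 1/288
⇒ 3j(3 3 4; -3 0 3)² = 1/22, sgn -1
4πI² = N·(3j₀)²·(3jₘ)² = 63/121
I = +1·√(0.520661/4π) = 0.20355073

Gaunt coefficient, +0.203551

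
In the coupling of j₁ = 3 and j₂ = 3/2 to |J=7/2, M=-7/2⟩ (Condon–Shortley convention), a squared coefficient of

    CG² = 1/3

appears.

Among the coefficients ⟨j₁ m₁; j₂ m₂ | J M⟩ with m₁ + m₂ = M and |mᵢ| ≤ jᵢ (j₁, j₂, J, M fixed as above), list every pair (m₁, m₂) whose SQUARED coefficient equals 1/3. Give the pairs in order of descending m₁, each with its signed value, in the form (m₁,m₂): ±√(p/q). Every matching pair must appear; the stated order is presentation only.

Admissible pairs with m₁+m₂ = M = -7/2: (-3,-1/2), (-2,-3/2)
  (m₁,m₂)=(-2,-3/2): CG² = 1/3, CG = +√(1/3)   ← matches the target
  (m₁,m₂)=(-3,-1/2): CG² = 2/3, CG = −√(2/3)
Pairs with CG² = 1/3: (-2,-3/2): +√(1/3)

(-2,-3/2): +√(1/3)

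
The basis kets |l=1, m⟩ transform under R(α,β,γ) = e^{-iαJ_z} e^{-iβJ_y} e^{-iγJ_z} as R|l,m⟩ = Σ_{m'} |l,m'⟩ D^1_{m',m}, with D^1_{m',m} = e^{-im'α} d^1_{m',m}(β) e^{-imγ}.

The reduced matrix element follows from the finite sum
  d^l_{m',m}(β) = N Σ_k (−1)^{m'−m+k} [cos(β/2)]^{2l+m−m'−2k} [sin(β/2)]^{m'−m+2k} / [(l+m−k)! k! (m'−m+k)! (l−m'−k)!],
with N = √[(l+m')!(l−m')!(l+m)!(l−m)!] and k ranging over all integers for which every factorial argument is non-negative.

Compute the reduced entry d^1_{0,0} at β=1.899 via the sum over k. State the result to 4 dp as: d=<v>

d^1_{0,0}(β=1.8990) via the finite sum:
c=cos(1.899000/2)=0.582090, s=sin(1.899000/2)=0.813125; N=√[1·1·1·1]=1.000000
k: max(0,(0)−(0))=0 … min(1+(0),1−(0))=1
  k=0: (−1)^0·1.0000/(1)·0.5821^2·0.8131^0 = +0.338828
  k=1: (−1)^1·1.0000/(1)·0.5821^0·0.8131^2 = -0.661172
d^1_{0,0}(1.8990) = +0.338828 -0.661172 = -0.322343

d=-0.3223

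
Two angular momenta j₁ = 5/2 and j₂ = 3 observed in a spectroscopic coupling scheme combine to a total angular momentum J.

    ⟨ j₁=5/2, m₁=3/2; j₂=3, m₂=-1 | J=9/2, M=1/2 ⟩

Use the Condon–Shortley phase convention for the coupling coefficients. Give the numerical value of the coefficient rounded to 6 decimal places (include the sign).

√[10·1!4!5!/11! · 4!1!2!4!5!4!] = √(184320/77)
  +(−1)^0/∏(0,1,1,2,3,3)! = 1/72  (running 1/72)
  +(−1)^1/∏(1,0,0,1,4,4)! = -1/576  (running 7/576)
⟨..|..⟩ = √(184320/77)·(7/576) = +0.594588

+√(35/99) = +0.594588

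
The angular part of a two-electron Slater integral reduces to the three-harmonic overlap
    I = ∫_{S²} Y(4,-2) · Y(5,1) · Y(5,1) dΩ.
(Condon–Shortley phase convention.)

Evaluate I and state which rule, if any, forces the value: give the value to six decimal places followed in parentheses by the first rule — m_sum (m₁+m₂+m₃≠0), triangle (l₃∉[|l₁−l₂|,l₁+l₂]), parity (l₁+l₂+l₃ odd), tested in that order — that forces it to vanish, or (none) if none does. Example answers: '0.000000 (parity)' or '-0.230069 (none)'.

0.137240 (none)

Rules hold: Σm=0, L=14 even, 1≤5≤9.
N = 9·11·11 = 1089
Δ = 4!·4!·6!/15! = 1/3153150
Racah Σ t=0..4: t=0:+1/69120 t=1:−1/1728 t=2:+1/576 t=3:−1/1728 t=4:+1/69120 = 7/11520
⇒ 3j(4 5 5; 0 0 0)² = 2/143, sgn -1
Racah Σ t=2..4: t=2:+1/4608 t=3:−1/1296 t=4:+1/4608 = -7/20736
⇒ 3j(4 5 5; -2 1 1)² = 20/1287, sgn -1
4πI² = N·(3j₀)²·(3jₘ)² = 40/169
I = +1·√(0.236686/4π) = 0.13724032
No selection rule forces the value: the integral is nonzero (none).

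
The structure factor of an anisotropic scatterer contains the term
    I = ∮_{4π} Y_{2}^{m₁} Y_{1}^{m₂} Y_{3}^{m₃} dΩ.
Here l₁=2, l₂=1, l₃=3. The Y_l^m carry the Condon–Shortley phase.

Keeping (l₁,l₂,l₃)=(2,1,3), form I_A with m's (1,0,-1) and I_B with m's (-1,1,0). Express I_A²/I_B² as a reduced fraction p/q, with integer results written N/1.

l's match ⇒ only the (l;m) 3-j factors differ between A and B.
A: triangle coeff Δ(2,1,3) = 1/105; Σ_t [0,0]: t=0:+1/6 = 1/6; (3j)²=8/105 [(2 1 3; 1 0 -1)], sign=+1
B: triangle coeff Δ(2,1,3) = 1/105; Σ_t [0,0]: t=0:+1/12 = 1/12; (3j)²=1/35 [(2 1 3; -1 1 0)], sign=-1
I_A²/I_B² = (8/105)/(1/35) = 8/3

8/3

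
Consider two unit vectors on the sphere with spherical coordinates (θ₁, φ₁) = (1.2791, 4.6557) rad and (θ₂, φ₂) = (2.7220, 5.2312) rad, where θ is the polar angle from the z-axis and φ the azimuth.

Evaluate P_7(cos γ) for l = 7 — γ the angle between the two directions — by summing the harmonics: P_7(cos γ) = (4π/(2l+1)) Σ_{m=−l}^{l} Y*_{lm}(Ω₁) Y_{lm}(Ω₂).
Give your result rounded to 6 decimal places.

Expand P_7 via completeness: Σ_{m} conj(Y_{7,m}) at Ω₁ times Y_{7,m} at Ω₂ —
  m=-7: Y*=(0.142867, 0.340928)  Y=(0.000438, 0.000822)  product (-0.000217, 0.000267)
  m=-6: Y*=(-0.391502, 0.138548)  Y=(-0.007808, -0.000224)  product (0.003088, -0.000994)
  m=-5: Y*=(-0.006211, -0.021324)  Y=(0.021097, -0.034601)  product (-0.000869, -0.000235)
  m=-4: Y*=(-0.333067, 0.076847)  Y=(0.069973, 0.126741)  product (-0.033045, -0.036836)
  m=-3: Y*=(-0.024350, -0.141796)  Y=(-0.354722, -0.005095)  product (0.007915, 0.050422)
  m=-2: Y*=(-0.282174, 0.032130)  Y=(0.273958, -0.464186)  product (-0.062389, 0.139784)
  m=-1: Y*=(-0.010474, -0.184561)  Y=(0.156859, 0.274718)  product (0.049059, -0.031827)
  m=+0: Y*=(-0.264046, -0.000000)  Y=(0.339757, 0.000000)  product (-0.089711, -0.000000)
  m=+1: Y*=(0.010474, -0.184561)  Y=(-0.156859, 0.274718)  product (0.049059, 0.031827)
  m=+2: Y*=(-0.282174, -0.032130)  Y=(0.273958, 0.464186)  product (-0.062389, -0.139784)
  m=+3: Y*=(0.024350, -0.141796)  Y=(0.354722, -0.005095)  product (0.007915, -0.050422)
  m=+4: Y*=(-0.333067, -0.076847)  Y=(0.069973, -0.126741)  product (-0.033045, 0.036836)
  m=+5: Y*=(0.006211, -0.021324)  Y=(-0.021097, -0.034601)  product (-0.000869, 0.000235)
  m=+6: Y*=(-0.391502, -0.138548)  Y=(-0.007808, 0.000224)  product (0.003088, 0.000994)
  m=+7: Y*=(-0.142867, 0.340928)  Y=(-0.000438, 0.000822)  product (-0.000217, -0.000267)
Accumulated sum (-0.162629, -0.000000); after 4π/(2l+1) scaling, (-0.136244, -0.000000) ⇒ P_7 = -0.136244

-0.136244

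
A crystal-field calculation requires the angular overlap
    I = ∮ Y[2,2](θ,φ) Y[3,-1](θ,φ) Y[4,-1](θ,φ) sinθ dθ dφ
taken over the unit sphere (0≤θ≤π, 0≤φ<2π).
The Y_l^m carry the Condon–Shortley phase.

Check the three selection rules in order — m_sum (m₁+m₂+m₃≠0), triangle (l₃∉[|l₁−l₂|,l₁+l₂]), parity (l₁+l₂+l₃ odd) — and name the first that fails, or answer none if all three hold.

parity

Σmᵢ = 0  ✓
l₃∈[|l₁−l₂|,l₁+l₂]=[1,5], have l₃=4  ✓
Σlᵢ = 9 ⇒ odd  ✗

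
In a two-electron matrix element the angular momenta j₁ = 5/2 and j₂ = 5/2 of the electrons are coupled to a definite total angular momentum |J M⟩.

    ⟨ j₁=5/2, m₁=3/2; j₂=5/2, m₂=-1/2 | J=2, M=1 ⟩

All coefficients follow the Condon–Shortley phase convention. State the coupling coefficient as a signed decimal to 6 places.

√[5·3!2!2!/8! · 4!1!2!3!3!1!] = √(36/7)
  +(−1)^0/∏(0,3,1,2,1,0)! = 1/12  (running 1/12)
  +(−1)^1/∏(1,2,0,1,2,1)! = -1/4  (running -1/6)
⟨..|..⟩ = √(36/7)·(-1/6) = -0.377964

−√(1/7) = -0.377964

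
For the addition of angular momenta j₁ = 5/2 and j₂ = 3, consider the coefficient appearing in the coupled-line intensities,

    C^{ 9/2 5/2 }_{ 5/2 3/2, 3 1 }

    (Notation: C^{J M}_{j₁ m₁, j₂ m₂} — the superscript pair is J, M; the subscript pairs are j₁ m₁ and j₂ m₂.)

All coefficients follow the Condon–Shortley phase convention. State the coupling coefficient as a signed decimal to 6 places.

triangle: 1!*4!*5!/11! = 2880/39916800
(j±m)!: 4!*1!*4!*2!*7!*2! = 11612160
prefactor² = (2J+1)*Δ*N² = 92160/11
  k=0: +1/(0!*1!*1!*4!*3!*1!) = 1/144
  k=1: −1/(1!*0!*0!*3!*4!*2!) = -1/288
Σ = 1/288  ⇒  CG² = 92160/11*(1/288)² = 10/99
CG = +√(10/99) = +0.317821

+0.317821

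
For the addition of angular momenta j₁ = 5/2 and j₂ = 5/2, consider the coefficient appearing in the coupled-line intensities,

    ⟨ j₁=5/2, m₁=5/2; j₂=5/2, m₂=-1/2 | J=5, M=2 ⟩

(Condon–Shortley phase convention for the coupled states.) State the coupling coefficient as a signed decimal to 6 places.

triangle: 0!·5!·5!/11! = 14400/39916800
(j±m)!: 5!·0!·2!·3!·7!·3! = 43545600
prefactor² = (2J+1)·Δ·N² = 172800
  k=0: +1/(0!·0!·0!·2!·5!·3!) = 1/1440
Σ = 1/1440  ⇒  CG² = 172800·(1/1440)² = 1/12
CG = +√(1/12) = +0.288675

+√(1/12) ≈ +0.288675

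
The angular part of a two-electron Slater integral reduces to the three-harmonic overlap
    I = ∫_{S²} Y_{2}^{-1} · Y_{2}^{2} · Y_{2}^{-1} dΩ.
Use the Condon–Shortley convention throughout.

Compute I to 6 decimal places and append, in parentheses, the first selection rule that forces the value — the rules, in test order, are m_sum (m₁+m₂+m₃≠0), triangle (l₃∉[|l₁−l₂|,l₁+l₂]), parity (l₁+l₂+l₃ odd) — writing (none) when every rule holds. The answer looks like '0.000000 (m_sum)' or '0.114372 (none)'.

0.220728 (none)

Rules hold: Σm=0, L=6 even, 0≤2≤4.
N = 5·5·5 = 125
Δ = 2!·2!·2!/7! = 1/630
Racah Σ t=0..2: t=0:+1/8 t=1:−1/1 t=2:+1/8 = -3/4
⇒ 3j(2 2 2; 0 0 0)² = 2/35, sgn -1
Racah Σ t=2..2: t=2:+1/4 = 1/4
⇒ 3j(2 2 2; -1 2 -1)² = 3/35, sgn -1
4πI² = N·(3j₀)²·(3jₘ)² = 30/49
I = +1·√(0.612245/4π) = 0.22072812
No selection rule forces the value: the integral is nonzero (none).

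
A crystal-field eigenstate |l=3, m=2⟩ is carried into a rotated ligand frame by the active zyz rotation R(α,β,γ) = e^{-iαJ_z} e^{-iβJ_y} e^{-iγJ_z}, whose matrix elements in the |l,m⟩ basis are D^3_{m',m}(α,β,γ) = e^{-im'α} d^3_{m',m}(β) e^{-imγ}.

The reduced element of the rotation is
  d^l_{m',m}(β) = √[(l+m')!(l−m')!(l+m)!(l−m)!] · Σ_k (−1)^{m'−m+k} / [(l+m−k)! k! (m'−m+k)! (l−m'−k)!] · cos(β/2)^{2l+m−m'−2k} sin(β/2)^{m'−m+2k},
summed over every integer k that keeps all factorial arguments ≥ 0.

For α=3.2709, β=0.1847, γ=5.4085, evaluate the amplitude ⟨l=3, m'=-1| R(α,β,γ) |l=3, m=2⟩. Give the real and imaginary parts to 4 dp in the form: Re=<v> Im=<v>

Re=0.0015 Im=-0.0046

D^3_{-1,2}(3.2709,0.1847,5.4085) = e^{-i·-1·3.2709}·d^3_{-1,2}(0.1847)·e^{-i·2·5.4085}. Compute d first:
Half-angle: c=0.995739, s=0.092219. N=√(2·24·120·1)=75.894664
k∈{3,4} keeps every argument non-negative
  k=3: (−1)^0·75.8947/(12)·0.9957^3·0.0922^3 = +0.004897
  k=4: (−1)^1·75.8947/(24)·0.9957^1·0.0922^5 = -0.000021
d^3_{-1,2}(0.1847) = +0.004897 -0.000021 = +0.004876
Phases: e^{-i·(-1)·3.2709}=-0.991651-0.128947i, e^{-i·(2)·5.4085}=-0.177627+0.984098i ⇒ D=+0.001478-0.004647i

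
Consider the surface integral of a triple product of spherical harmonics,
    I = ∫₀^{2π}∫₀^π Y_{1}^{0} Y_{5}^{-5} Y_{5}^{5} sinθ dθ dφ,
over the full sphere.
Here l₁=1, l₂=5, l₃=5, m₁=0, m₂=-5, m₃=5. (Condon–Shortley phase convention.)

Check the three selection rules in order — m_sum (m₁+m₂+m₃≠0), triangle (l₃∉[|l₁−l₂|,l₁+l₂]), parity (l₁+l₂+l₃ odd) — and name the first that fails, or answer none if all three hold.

m₁+m₂+m₃ = 0 − 5 + 5 = 0  ✓
triangle: |1−5|=4 ≤ l₃=5 ≤ 1+5=6  ✓
parity: l₁+l₂+l₃ = 11 is odd  ✗

parity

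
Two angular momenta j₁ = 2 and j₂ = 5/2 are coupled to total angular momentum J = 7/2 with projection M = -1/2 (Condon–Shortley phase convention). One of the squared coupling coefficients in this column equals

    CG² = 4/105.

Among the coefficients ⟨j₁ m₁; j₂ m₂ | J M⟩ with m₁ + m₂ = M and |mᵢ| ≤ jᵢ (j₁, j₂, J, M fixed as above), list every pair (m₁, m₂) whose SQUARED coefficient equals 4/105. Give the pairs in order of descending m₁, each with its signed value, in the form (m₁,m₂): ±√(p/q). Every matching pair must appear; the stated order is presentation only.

(0,-1/2): +√(4/105)

Admissible pairs with m₁+m₂ = M = -1/2: (-2,3/2), (-1,1/2), (0,-1/2), (1,-3/2), (2,-5/2)
  (m₁,m₂)=(2,-5/2): CG² = 4/63, CG = +√(4/63)
  (m₁,m₂)=(1,-3/2): CG² = 121/315, CG = +√(121/315)
  (m₁,m₂)=(0,-1/2): CG² = 4/105, CG = +√(4/105)   ← matches the target
  (m₁,m₂)=(-1,1/2): CG² = 14/45, CG = −√(14/45)
  (m₁,m₂)=(-2,3/2): CG² = 64/315, CG = −√(64/315)
Pairs with CG² = 4/105: (0,-1/2): +√(4/105)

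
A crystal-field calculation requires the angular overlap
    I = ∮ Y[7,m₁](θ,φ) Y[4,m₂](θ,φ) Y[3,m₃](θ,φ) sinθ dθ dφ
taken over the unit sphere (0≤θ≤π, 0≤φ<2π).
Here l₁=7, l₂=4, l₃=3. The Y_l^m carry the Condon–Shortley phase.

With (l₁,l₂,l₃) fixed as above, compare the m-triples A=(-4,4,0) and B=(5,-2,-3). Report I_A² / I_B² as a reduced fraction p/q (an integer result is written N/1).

5/28

l's match ⇒ only the (l;m) 3-j factors differ between A and B.
A: triangle coeff Δ(7,4,3) = 1/45045; Σ_t [8,8]: t=8:+1/1451520 = 1/1451520; (3j)²=1/273 [(7 4 3; -4 4 0)], sign=-1
B: triangle coeff Δ(7,4,3) = 1/45045; Σ_t [2,2]: t=2:+1/1036800 = 1/1036800; (3j)²=4/195 [(7 4 3; 5 -2 -3)], sign=+1
I_A²/I_B² = (1/273)/(4/195) = 5/28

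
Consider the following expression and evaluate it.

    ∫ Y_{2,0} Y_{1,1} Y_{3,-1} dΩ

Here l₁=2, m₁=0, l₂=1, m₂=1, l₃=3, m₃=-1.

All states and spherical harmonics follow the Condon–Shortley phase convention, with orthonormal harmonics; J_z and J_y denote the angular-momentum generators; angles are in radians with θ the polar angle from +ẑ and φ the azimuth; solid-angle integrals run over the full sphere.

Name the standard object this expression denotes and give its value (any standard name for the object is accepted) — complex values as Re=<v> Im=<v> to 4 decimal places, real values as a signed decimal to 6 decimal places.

Gaunt coefficient, -0.202301

This is a Gaunt coefficient — the integral of a triple product of spherical harmonics over the sphere.
m-sum 0 ✓  L=6 even ✓  1≤3≤3 ✓
Π(2lᵢ+1) = 5×3×7 = 105
triangle coeff Δ(2,1,3) = 1/105
Σ_t [0,0]: t=0:+1/4 = 1/4
(3j)²=3/35 [(2 1 3; 0 0 0)], sign=-1
Σ_t [0,0]: t=0:+1/8 = 1/8
(3j)²=2/35 [(2 1 3; 0 1 -1)], sign=+1
⇒ 4πI² = 18/35
I = (-1)√(18/35/(4π)) = -0.20230066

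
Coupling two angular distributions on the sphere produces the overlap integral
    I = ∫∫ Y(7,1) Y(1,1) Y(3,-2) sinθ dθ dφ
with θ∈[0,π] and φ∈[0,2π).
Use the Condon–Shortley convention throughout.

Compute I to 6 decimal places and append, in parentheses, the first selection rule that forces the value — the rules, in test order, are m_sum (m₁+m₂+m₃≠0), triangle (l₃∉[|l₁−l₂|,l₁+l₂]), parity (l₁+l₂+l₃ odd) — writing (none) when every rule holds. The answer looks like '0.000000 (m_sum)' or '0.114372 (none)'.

0.000000 (triangle)

|7−1|≤3≤7+1 violated ⇒ I = 0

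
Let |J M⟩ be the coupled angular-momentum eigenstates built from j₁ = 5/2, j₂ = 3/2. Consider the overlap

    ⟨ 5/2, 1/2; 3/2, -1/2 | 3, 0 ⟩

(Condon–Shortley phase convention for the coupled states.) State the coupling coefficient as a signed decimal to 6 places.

+0.447214

√[7·1!4!2!/8! · 3!2!1!2!3!3!] = √(36/5)
  +(−1)^0/∏(0,1,2,1,2,1)! = 1/4  (running 1/4)
  +(−1)^1/∏(1,0,1,0,3,2)! = -1/12  (running 1/6)
⟨..|..⟩ = √(36/5)·(1/6) = +0.447214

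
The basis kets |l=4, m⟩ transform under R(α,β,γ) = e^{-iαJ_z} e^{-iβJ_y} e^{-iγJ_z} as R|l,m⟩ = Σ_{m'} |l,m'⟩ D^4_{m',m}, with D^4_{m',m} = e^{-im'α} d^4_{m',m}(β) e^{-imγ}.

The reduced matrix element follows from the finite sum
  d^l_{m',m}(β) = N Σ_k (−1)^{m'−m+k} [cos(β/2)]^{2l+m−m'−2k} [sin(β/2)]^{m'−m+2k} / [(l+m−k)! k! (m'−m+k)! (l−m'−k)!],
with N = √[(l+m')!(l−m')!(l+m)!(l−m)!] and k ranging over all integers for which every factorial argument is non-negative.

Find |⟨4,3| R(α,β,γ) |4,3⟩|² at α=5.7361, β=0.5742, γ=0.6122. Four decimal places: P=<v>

P=0.0778

First d^4_{3,3}(β=0.5742), then the phase factors e^{-i(3)α} and e^{-i(3)γ}:
With c≡cos(β/2)=0.959069 and s≡sin(β/2)=0.283172, N=[5040·1·5040·1]^{1/2}=5040.000000
The bounds max(0,m−m')=0 and min(l+m,l−m')=1 give 2 terms
  k=0: (−1)^0·5040.0000/(5040)·0.9591^8·0.2832^0 = +0.715812
  k=1: (−1)^1·5040.0000/(720)·0.9591^6·0.2832^2 = -0.436816
d^4_{3,3}(0.5742) = +0.715812 -0.436816 = +0.278996
|D^4_{3,3}|² = |d^4_{3,3}(β)|² = (+0.278996)² = 0.077839 (the z-rotation phases have unit modulus)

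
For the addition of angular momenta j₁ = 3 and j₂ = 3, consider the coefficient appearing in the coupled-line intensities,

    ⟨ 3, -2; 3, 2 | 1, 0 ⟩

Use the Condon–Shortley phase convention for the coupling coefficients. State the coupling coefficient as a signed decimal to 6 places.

√[3·5!1!1!/8! · 1!5!5!1!1!1!] = √(900/7)
  +(−1)^4/∏(4,1,1,1,0,0)! = 1/24  (running 1/24)
  +(−1)^5/∏(5,0,0,0,1,1)! = -1/120  (running 1/30)
⟨..|..⟩ = √(900/7)·(1/30) = +0.377964

+√(1/7) ≈ +0.377964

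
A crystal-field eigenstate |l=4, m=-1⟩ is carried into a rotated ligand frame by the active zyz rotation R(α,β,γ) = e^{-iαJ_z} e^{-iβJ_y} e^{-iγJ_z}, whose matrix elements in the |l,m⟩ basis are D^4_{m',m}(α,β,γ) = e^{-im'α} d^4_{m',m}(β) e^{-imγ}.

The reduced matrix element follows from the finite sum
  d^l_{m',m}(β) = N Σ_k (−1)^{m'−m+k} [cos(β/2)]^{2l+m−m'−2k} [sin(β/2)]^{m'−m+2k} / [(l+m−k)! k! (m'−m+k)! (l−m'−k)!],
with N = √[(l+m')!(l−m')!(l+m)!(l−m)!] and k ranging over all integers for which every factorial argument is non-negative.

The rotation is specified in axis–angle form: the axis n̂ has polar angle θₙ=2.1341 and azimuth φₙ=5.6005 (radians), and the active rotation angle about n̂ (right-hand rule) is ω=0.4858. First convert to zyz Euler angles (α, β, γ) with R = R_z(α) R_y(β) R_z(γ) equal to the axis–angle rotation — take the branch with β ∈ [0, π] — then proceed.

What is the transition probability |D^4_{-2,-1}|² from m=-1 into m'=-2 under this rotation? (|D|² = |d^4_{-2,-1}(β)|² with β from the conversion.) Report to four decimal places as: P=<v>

P=0.3461

Axis–angle → zyz. n̂ = (sinθₙcosφₙ, sinθₙsinφₙ, cosθₙ) = (+0.656004, -0.533405, -0.533982), ω = 0.4858.
R = I cosω + sinω [n̂]ₓ + (1−cosω) n̂n̂ᵀ gives
  R = [+0.934092, +0.208840, -0.289584; -0.289810, +0.917220, -0.273345; +0.208527, +0.339253, +0.917292]
β = atan2(√(R₁₃²+R₂₃²), R₃₃) = 0.409571; α = atan2(R₂₃, R₁₃) mod 2π = 3.898151; γ = atan2(R₃₂, −R₃₁) mod 2π = 2.121929
D^4_{-2,-1}(3.8982,0.4096,2.1219) = e^{-i·-2·3.8982}·d^4_{-2,-1}(0.4096)·e^{-i·-1·2.1219}. Compute d first:
c=cos(0.409571/2)=0.979105, s=sin(0.409571/2)=0.203357; N=√[2·720·6·120]=1018.233765
Admissible k: 1..3 (factorial args all ≥0)
  k=1: (−1)^0·1018.2338/(240)·0.9791^7·0.2034^1 = +0.744217
  k=2: (−1)^1·1018.2338/(48)·0.9791^5·0.2034^3 = -0.160521
  k=3: (−1)^2·1018.2338/(72)·0.9791^3·0.2034^5 = +0.004616
d^4_{-2,-1}(0.4096) = +0.744217 -0.160521 +0.004616 = +0.588313
|D^4_{-2,-1}|² = |d^4_{-2,-1}(β)|² = (+0.588313)² = 0.346112 (the z-rotation phases have unit modulus)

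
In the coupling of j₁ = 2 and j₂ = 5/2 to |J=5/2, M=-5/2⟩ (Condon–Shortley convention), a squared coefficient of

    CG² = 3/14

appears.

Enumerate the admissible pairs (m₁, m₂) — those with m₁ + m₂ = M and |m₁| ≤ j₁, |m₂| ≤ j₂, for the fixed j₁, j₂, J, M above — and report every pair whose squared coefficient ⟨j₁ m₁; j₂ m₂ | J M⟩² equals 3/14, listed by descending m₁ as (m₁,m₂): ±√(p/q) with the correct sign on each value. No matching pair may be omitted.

(-2,-1/2): +√(3/14)

Admissible pairs with m₁+m₂ = M = -5/2: (-2,-1/2), (-1,-3/2), (0,-5/2)
  (m₁,m₂)=(0,-5/2): CG² = 5/14, CG = +√(5/14)
  (m₁,m₂)=(-1,-3/2): CG² = 3/7, CG = −√(3/7)
  (m₁,m₂)=(-2,-1/2): CG² = 3/14, CG = +√(3/14)   ← matches the target
Pairs with CG² = 3/14: (-2,-1/2): +√(3/14)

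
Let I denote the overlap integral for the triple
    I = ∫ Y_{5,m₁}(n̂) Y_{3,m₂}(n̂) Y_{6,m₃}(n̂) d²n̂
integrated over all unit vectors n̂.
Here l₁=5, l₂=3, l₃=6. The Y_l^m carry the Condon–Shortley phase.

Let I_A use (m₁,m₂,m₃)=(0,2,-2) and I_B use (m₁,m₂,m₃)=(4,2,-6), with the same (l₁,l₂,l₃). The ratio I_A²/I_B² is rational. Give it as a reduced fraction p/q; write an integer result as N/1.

14/99

Shared (l₁,l₂,l₃)=(5,3,6): N and (l;000)² cancel in I_A²/I_B².
A: Δ = 2!·8!·4!/15! = 1/675675; Racah Σ t=1..2: t=1:−1/13824 t=2:+1/8640 = 1/23040; ⇒ 3j(5 3 6; 0 2 -2)² = 2/429, sgn +1
B: Δ = 2!·8!·4!/15! = 1/675675; Racah Σ t=1..1: t=1:−1/967680 = -1/967680; ⇒ 3j(5 3 6; 4 2 -6)² = 3/91, sgn -1
I_A²/I_B² = (2/429)/(3/91) = 14/99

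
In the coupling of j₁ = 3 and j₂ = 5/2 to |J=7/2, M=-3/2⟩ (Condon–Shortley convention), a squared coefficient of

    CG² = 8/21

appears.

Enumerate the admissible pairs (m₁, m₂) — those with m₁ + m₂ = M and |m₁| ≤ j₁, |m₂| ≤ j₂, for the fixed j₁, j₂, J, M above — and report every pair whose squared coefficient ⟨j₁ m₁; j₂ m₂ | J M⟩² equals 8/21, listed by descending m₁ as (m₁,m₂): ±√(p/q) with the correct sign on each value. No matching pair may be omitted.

Admissible pairs with m₁+m₂ = M = -3/2: (-3,3/2), (-2,1/2), (-1,-1/2), (0,-3/2), (1,-5/2)
  (m₁,m₂)=(1,-5/2): CG² = 8/21, CG = +√(8/21)   ← matches the target
  (m₁,m₂)=(0,-3/2): CG² = 0/1, CG = 0
  (m₁,m₂)=(-1,-1/2): CG² = 5/21, CG = −√(5/21)
  (m₁,m₂)=(-2,1/2): CG² = 2/21, CG = +√(2/21)
  (m₁,m₂)=(-3,3/2): CG² = 2/7, CG = +√(2/7)
Pairs with CG² = 8/21: (1,-5/2): +√(8/21)

(1,-5/2): +√(8/21)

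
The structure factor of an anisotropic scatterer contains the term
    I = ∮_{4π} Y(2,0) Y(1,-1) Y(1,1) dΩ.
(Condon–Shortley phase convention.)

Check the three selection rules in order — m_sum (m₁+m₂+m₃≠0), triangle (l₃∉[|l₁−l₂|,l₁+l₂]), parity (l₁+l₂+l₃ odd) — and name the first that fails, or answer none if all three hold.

none

m₁+m₂+m₃ = 0 − 1 + 1 = 0  ✓
triangle: |2−1|=1 ≤ l₃=1 ≤ 2+1=3  ✓
parity: l₁+l₂+l₃ = 4 is even  ✓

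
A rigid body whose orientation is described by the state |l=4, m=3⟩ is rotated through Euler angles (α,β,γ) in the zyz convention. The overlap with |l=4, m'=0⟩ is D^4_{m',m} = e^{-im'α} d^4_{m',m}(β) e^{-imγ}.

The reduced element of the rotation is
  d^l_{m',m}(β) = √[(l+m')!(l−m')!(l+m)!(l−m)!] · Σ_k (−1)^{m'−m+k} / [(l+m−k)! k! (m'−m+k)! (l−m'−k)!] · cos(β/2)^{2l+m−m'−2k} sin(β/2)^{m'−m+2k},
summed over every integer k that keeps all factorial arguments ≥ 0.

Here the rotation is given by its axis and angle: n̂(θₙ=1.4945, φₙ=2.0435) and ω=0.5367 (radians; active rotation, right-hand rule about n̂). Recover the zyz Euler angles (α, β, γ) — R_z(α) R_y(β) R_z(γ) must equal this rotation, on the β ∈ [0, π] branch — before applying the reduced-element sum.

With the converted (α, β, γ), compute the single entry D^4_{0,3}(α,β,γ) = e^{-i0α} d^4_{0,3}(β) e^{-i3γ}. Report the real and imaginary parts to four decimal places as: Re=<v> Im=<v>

Re=0.0361 Im=0.1648

Axis–angle → zyz. n̂ = (sinθₙcosφₙ, sinθₙsinφₙ, cosθₙ) = (-0.453971, +0.887750, +0.076222), ω = 0.5367.
R = I cosω + sinω [n̂]ₓ + (1−cosω) n̂n̂ᵀ gives
  R = [+0.888377, -0.095636, +0.449044; -0.017691, +0.970207, +0.241630; -0.458774, -0.222603, +0.860218]
β = atan2(√(R₁₃²+R₂₃²), R₃₃) = 0.535100; α = atan2(R₂₃, R₁₃) mod 2π = 0.493660; γ = atan2(R₃₂, −R₃₁) mod 2π = 5.831438
D^4_{0,3}(0.4937,0.5351,5.8314) = e^{-i·0·0.4937}·d^4_{0,3}(0.5351)·e^{-i·3·5.8314}. Compute d first:
Half-angle: c=0.964421, s=0.264370. N=√(24·24·5040·1)=1703.830978
The bounds max(0,m−m')=3 and min(l+m,l−m')=4 give 2 terms
  k=3: (−1)^0·1703.8310/(144)·0.9644^5·0.2644^3 = +0.182403
  k=4: (−1)^1·1703.8310/(144)·0.9644^3·0.2644^5 = -0.013706
d^4_{0,3}(0.5351) = +0.182403 -0.013706 = +0.168697
D = (+1.000000+0.000000i)·(+0.168697)·(+0.213890+0.976858i) = +0.036083+0.164793i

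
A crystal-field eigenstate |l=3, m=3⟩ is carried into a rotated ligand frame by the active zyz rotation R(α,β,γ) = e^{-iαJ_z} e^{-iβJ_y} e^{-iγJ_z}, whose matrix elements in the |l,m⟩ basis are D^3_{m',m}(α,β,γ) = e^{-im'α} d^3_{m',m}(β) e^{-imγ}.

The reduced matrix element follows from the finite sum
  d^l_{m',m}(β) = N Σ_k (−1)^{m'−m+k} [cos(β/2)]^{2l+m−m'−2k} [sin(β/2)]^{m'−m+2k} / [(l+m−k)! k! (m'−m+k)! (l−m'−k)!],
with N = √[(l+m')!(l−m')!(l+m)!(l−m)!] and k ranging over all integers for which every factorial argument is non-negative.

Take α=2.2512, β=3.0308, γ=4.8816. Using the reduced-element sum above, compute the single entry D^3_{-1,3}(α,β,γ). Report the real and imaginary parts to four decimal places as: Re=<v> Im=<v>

D^3_{-1,3}(2.2512,3.0308,4.8816) = e^{-i·-1·2.2512}·d^3_{-1,3}(3.0308)·e^{-i·3·4.8816}. Compute d first:
c=cos(3.030800/2)=0.055368, s=sin(3.030800/2)=0.998466; N=√[2·24·720·1]=185.903201
k∈{4} keeps every argument non-negative
  k=4: (−1)^0·185.9032/(48)·0.0554^2·0.9985^4 = +0.011800
d^3_{-1,3}(3.0308) = +0.011800
D = (-0.629107+0.777319i)·(+0.011800)·(-0.486110-0.873898i) = +0.011625+0.002029i

Re=0.0116 Im=0.0020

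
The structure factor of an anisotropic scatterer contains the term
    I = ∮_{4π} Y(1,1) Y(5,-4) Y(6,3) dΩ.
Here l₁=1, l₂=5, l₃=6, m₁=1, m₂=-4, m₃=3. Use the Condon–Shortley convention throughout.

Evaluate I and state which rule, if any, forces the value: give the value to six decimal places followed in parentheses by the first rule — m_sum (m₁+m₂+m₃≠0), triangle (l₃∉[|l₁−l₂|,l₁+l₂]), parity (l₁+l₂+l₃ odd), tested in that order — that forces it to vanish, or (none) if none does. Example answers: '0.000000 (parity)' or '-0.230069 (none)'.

-0.070770 (none)

m-sum 0 ✓  L=12 even ✓  4≤6≤6 ✓
Π(2lᵢ+1) = 3×11×13 = 429
triangle coeff Δ(1,5,6) = 1/858
Σ_t [0,0]: t=0:+1/14400 = 1/14400
(3j)²=6/143 [(1 5 6; 0 0 0)], sign=+1
Σ_t [0,0]: t=0:+1/725760 = 1/725760
(3j)²=1/286 [(1 5 6; 1 -4 3)], sign=-1
⇒ 4πI² = 9/143
I = (-1)√(9/143/(4π)) = -0.07076985
No selection rule forces the value: the integral is nonzero (none).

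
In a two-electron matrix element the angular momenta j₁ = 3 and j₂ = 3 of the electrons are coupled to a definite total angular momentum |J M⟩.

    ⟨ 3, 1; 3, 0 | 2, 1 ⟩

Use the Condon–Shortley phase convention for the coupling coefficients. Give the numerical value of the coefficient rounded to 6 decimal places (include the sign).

+√(1/42) ≈ +0.154303

√[5·4!2!2!/9! · 4!2!3!3!3!1!] = √(96/7)
  +(−1)^1/∏(1,3,1,2,1,0)! = -1/12  (running -1/12)
  +(−1)^2/∏(2,2,0,1,2,1)! = 1/8  (running 1/24)
⟨..|..⟩ = √(96/7)·(1/24) = +0.154303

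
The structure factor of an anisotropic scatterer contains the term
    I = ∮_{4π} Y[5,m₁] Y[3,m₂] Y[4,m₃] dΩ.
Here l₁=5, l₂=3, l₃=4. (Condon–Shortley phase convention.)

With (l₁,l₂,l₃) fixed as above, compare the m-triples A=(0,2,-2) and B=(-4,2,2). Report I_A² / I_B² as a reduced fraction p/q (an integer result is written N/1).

l's match ⇒ only the (l;m) 3-j factors differ between A and B.
A: triangle coeff Δ(5,3,4) = 1/180180; Σ_t [3,4]: t=3:−1/576 t=4:+1/2880 = -1/720; (3j)²=80/3003 [(5 3 4; 0 2 -2)], sign=-1
B: triangle coeff Δ(5,3,4) = 1/180180; Σ_t [3,4]: t=3:−1/8640 t=4:+1/2880 = 1/4320; (3j)²=8/429 [(5 3 4; -4 2 2)], sign=+1
I_A²/I_B² = (80/3003)/(8/429) = 10/7

10/7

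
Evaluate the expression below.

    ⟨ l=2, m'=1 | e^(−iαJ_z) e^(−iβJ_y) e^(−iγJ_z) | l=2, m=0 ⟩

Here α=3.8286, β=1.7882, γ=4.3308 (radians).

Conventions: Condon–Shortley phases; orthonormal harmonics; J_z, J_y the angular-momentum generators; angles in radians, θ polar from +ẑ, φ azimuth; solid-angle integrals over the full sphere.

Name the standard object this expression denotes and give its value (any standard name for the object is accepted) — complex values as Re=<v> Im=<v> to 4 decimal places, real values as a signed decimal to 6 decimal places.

This is a Wigner D-matrix element — the rotation-matrix element ⟨l m'| R(α,β,γ) |l m⟩ in the angular-momentum basis.
First d^2_{1,0}(β=1.7882), then the phase factors e^{-i(1)α} and e^{-i(0)γ}:
c=cos(1.788200/2)=0.626221, s=sin(1.788200/2)=0.779646; N=√[6·1·2·2]=4.898979
k: max(0,(0)−(1))=0 … min(2+(0),2−(1))=1
  k=0: (−1)^1·4.8990/(2)·0.6262^3·0.7796^1 = -0.468981
  k=1: (−1)^2·4.8990/(2)·0.6262^1·0.7796^3 = +0.726934
d^2_{1,0}(1.7882) = -0.468981 +0.726934 = +0.257953
Attach z-rotation phases: D = e^{-i(1)(3.8286)}·(+0.257953)·e^{-i(0)(4.3308)} = -0.199436+0.163601i

Wigner D-matrix element, Re=-0.1994 Im=0.1636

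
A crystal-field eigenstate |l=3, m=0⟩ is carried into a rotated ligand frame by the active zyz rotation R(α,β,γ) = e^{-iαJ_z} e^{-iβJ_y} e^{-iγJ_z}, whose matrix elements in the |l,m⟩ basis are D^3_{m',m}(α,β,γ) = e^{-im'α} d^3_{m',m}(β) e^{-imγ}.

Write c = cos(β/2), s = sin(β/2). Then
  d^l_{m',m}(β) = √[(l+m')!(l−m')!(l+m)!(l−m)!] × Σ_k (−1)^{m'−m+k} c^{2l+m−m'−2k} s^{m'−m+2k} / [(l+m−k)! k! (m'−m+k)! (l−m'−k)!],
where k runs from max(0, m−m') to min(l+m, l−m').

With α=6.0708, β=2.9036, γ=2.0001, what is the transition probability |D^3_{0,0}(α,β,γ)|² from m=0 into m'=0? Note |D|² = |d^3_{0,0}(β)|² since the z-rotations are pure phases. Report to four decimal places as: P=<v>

First d^3_{0,0}(β=2.9036), then the phase factors e^{-i(0)α} and e^{-i(0)γ}:
c=cos(2.903600/2)=0.118716, s=sin(2.903600/2)=0.992928; N=√[6·6·6·6]=36.000000
k∈{0,1,2,3} keeps every argument non-negative
  k=0: (−1)^0·36.0000/(36)·0.1187^6·0.9929^0 = +0.000003
  k=1: (−1)^1·36.0000/(4)·0.1187^4·0.9929^2 = -0.001762
  k=2: (−1)^2·36.0000/(4)·0.1187^2·0.9929^4 = +0.123291
  k=3: (−1)^3·36.0000/(36)·0.1187^0·0.9929^6 = -0.958313
d^3_{0,0}(2.9036) = +0.000003 -0.001762 +0.123291 -0.958313 = -0.836782
|D^3_{0,0}|² = |d^3_{0,0}(β)|² = (-0.836782)² = 0.700204 (the z-rotation phases have unit modulus)

P=0.7002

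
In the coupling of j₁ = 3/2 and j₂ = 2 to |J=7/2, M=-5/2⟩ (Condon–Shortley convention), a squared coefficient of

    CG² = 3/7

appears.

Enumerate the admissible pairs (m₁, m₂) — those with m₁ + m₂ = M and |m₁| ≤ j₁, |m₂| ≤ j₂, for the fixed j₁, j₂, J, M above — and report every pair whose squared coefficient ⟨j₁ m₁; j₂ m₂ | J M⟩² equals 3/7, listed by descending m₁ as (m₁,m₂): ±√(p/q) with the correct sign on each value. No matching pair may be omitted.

(-1/2,-2): +√(3/7)

Admissible pairs with m₁+m₂ = M = -5/2: (-3/2,-1), (-1/2,-2)
  (m₁,m₂)=(-1/2,-2): CG² = 3/7, CG = +√(3/7)   ← matches the target
  (m₁,m₂)=(-3/2,-1): CG² = 4/7, CG = +√(4/7)
Pairs with CG² = 3/7: (-1/2,-2): +√(3/7)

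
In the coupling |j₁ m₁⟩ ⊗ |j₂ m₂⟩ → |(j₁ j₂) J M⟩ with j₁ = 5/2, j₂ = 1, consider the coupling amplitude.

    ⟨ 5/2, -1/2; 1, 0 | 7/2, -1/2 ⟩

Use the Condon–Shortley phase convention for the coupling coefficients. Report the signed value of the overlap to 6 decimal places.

+√(4/7) = +0.755929

triangle: 0!*5!*2!/8! = 240/40320
(j±m)!: 2!*3!*1!*1!*3!*4! = 1728
prefactor² = (2J+1)*Δ*N² = 576/7
  k=0: +1/(0!*0!*3!*1!*2!*1!) = 1/12
Σ = 1/12  ⇒  CG² = 576/7*(1/12)² = 4/7
CG = +√(4/7) = +0.755929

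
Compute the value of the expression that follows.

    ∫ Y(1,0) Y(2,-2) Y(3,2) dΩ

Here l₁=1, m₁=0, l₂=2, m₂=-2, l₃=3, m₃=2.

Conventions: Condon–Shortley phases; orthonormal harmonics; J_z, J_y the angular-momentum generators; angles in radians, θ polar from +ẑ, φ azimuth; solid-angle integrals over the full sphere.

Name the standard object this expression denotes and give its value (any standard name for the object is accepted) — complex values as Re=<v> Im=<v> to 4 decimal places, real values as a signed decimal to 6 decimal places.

Gaunt coefficient, +0.184674

This is a Gaunt coefficient — the integral of a triple product of spherical harmonics over the sphere.
m-sum 0 ✓  L=6 even ✓  1≤3≤3 ✓
Π(2lᵢ+1) = 3×5×7 = 105
triangle coeff Δ(1,2,3) = 1/105
Σ_t [0,0]: t=0:+1/4 = 1/4
(3j)²=3/35 [(1 2 3; 0 0 0)], sign=-1
Σ_t [0,0]: t=0:+1/24 = 1/24
(3j)²=1/21 [(1 2 3; 0 -2 2)], sign=-1
⇒ 4πI² = 3/7
I = (+1)√(3/7/(4π)) = 0.18467439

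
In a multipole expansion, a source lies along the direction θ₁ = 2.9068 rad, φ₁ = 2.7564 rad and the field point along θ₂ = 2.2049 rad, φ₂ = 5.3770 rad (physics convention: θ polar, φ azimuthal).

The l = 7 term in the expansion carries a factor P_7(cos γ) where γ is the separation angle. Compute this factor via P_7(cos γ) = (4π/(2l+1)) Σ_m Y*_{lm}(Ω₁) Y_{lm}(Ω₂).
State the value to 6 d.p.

Expand P_7 via completeness: Σ_{m} conj(Y_{7,m}) at Ω₁ times Y_{7,m} at Ω₂ —
  term(m=-7) = 0.00000 + 0.00000j   from Y*(Ω₁)=0.00002 + 0.00001j, Y(Ω₂)=0.10992 + 0.00662j
  term(m=-6) = -0.00009 + 0.00000j   from Y*(Ω₁)=0.00019 + 0.00021j, Y(Ω₂)=-0.20087 + 0.22686j
  term(m=-5) = 0.00108 - 0.00064j   from Y*(Ω₁)=0.00098 + 0.00265j, Y(Ω₂)=-0.08006 - 0.43633j
  term(m=-4) = -0.00273 + 0.00485j   from Y*(Ω₁)=-0.00058 + 0.01943j, Y(Ω₂)=0.25347 + 0.13298j
  term(m=-3) = 0.00011 + 0.01407j   from Y*(Ω₁)=-0.03850 + 0.08733j, Y(Ω₂)=0.13440 - 0.06051j
  term(m=-2) = -0.05825 - 0.09970j   from Y*(Ω₁)=-0.22987 + 0.22307j, Y(Ω₂)=-0.08624 + 0.35002j
  term(m=-1) = 0.00137 + 0.00079j   from Y*(Ω₁)=-0.59038 + 0.23937j, Y(Ω₂)=-0.00153 - 0.00195j
  term(m=+0) = 0.14043 + 0.00000j   from Y*(Ω₁)=-0.39724 + 0.00000j, Y(Ω₂)=-0.35351 + 0.00000j
  term(m=+1) = 0.00137 - 0.00079j   from Y*(Ω₁)=0.59038 + 0.23937j, Y(Ω₂)=0.00153 - 0.00195j
  term(m=+2) = -0.05825 + 0.09970j   from Y*(Ω₁)=-0.22987 - 0.22307j, Y(Ω₂)=-0.08624 - 0.35002j
  term(m=+3) = 0.00011 - 0.01407j   from Y*(Ω₁)=0.03850 + 0.08733j, Y(Ω₂)=-0.13440 - 0.06051j
  term(m=+4) = -0.00273 - 0.00485j   from Y*(Ω₁)=-0.00058 - 0.01943j, Y(Ω₂)=0.25347 - 0.13298j
  term(m=+5) = 0.00108 + 0.00064j   from Y*(Ω₁)=-0.00098 + 0.00265j, Y(Ω₂)=0.08006 - 0.43633j
  term(m=+6) = -0.00009 - 0.00000j   from Y*(Ω₁)=0.00019 - 0.00021j, Y(Ω₂)=-0.20087 - 0.22686j
  term(m=+7) = 0.00000 - 0.00000j   from Y*(Ω₁)=-0.00002 + 0.00001j, Y(Ω₂)=-0.10992 + 0.00662j
Σ over m = 0.02340 + 0.00000j; ×(4π/15) → 0.01960 + 0.00000j. Real part: 0.019604

0.019604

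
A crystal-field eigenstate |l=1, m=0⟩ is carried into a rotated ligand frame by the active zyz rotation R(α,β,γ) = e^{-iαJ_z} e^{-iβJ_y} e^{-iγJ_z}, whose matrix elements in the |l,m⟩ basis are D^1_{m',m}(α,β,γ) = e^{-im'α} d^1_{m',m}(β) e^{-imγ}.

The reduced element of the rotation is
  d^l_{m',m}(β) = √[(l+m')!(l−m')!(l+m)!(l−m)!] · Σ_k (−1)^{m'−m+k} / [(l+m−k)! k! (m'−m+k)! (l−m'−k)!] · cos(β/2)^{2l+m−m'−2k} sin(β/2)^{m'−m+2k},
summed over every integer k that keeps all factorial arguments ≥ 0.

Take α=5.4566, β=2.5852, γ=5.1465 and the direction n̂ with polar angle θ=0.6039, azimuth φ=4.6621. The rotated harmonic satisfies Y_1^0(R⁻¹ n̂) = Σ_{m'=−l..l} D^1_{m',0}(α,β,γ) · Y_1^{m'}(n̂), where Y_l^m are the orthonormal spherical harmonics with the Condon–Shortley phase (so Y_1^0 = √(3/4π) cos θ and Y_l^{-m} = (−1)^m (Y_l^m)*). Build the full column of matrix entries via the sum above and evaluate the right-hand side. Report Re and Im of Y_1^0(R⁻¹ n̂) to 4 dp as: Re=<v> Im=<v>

Need the full column D^1_{m',0} for m'=−1..1 at α=5.4566, β=2.5852, γ=5.1465.
cos(β/2)=0.274622, sin(β/2)=0.961552
d^1_{-1,0}: single k=1 term ⇒ +0.373442;  D = +0.252966-0.274712i
d^1_{0,0}: k∈[0..1] ⇒ +0.075417 -0.924583 = -0.849166;  D = -0.849166+0.000000i
d^1_{1,0}: single k=0 term ⇒ -0.373442;  D = -0.252966-0.274712i
Y_1^{m'}(θ=0.6039,φ=4.6621) and Σ D·Y over m':
  (+0.2530-0.2747i)·(-0.0099+0.1959i)  (-0.8492+0.0000i)·(+0.4022+0.0000i)  (-0.2530-0.2747i)·(+0.0099+0.1959i)
Y_1^0(R⁻¹ n̂) = -0.238853+0.000000i

Re=-0.2389 Im=0.0000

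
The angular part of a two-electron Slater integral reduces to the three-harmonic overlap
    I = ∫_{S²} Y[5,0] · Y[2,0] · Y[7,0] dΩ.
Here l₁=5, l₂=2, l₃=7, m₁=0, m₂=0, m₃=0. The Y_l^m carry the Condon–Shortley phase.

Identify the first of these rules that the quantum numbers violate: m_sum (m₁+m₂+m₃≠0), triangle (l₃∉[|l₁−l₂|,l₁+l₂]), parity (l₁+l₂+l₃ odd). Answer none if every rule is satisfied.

m₁+m₂+m₃ = 0 + 0 + 0 = 0  ✓
triangle: |5−2|=3 ≤ l₃=7 ≤ 5+2=7  ✓
parity: l₁+l₂+l₃ = 14 is even  ✓

none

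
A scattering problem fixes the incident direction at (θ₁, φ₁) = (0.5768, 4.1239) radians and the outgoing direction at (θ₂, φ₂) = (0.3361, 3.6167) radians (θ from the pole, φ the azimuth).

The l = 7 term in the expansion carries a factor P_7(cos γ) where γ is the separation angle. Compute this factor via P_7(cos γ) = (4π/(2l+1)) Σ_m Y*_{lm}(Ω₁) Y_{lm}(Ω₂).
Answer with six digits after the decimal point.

Addition theorem: P_7(cos γ) = (4π/15) Σ_m Y*_{lm}(Ω₁) Y_{lm}(Ω₂), m = −7…7:
  term(m=-7) = -0.00000 - 0.00000j   from Y*(Ω₁)=-0.00595 - 0.00401j, Y(Ω₂)=0.00021 - 0.00004j
  term(m=-6) = -0.00009 + 0.00001j   from Y*(Ω₁)=0.03816 - 0.01566j, Y(Ω₂)=-0.00218 - 0.00065j
  term(m=-5) = -0.00179 + 0.00124j   from Y*(Ω₁)=-0.02848 + 0.14111j, Y(Ω₂)=0.01092 + 0.01051j
  term(m=-4) = -0.01038 + 0.02107j   from Y*(Ω₁)=-0.23544 - 0.23650j, Y(Ω₂)=-0.02278 - 0.06659j
  term(m=-3) = 0.00551 + 0.11183j   from Y*(Ω₁)=0.47918 - 0.09448j, Y(Ω₂)=-0.03323 + 0.22683j
  term(m=-2) = 0.08396 + 0.13500j   from Y*(Ω₁)=-0.12430 + 0.29914j, Y(Ω₂)=0.28540 - 0.39928j
  term(m=-1) = -0.09462 - 0.05258j   from Y*(Ω₁)=0.11044 + 0.16548j, Y(Ω₂)=-0.48384 + 0.24889j
  term(m=+0) = 0.02627 + 0.00000j   from Y*(Ω₁)=-0.39982 + 0.00000j, Y(Ω₂)=-0.06570 + 0.00000j
  term(m=+1) = -0.09462 + 0.05258j   from Y*(Ω₁)=-0.11044 + 0.16548j, Y(Ω₂)=0.48384 + 0.24889j
  term(m=+2) = 0.08396 - 0.13500j   from Y*(Ω₁)=-0.12430 - 0.29914j, Y(Ω₂)=0.28540 + 0.39928j
  term(m=+3) = 0.00551 - 0.11183j   from Y*(Ω₁)=-0.47918 - 0.09448j, Y(Ω₂)=0.03323 + 0.22683j
  term(m=+4) = -0.01038 - 0.02107j   from Y*(Ω₁)=-0.23544 + 0.23650j, Y(Ω₂)=-0.02278 + 0.06659j
  term(m=+5) = -0.00179 - 0.00124j   from Y*(Ω₁)=0.02848 + 0.14111j, Y(Ω₂)=-0.01092 + 0.01051j
  term(m=+6) = -0.00009 - 0.00001j   from Y*(Ω₁)=0.03816 + 0.01566j, Y(Ω₂)=-0.00218 + 0.00065j
  term(m=+7) = -0.00000 + 0.00000j   from Y*(Ω₁)=0.00595 - 0.00401j, Y(Ω₂)=-0.00021 - 0.00004j
Σ over m = -0.00858 - 0.00000j; ×(4π/15) → -0.00719 - 0.00000j. Real part: -0.007190

-0.007190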